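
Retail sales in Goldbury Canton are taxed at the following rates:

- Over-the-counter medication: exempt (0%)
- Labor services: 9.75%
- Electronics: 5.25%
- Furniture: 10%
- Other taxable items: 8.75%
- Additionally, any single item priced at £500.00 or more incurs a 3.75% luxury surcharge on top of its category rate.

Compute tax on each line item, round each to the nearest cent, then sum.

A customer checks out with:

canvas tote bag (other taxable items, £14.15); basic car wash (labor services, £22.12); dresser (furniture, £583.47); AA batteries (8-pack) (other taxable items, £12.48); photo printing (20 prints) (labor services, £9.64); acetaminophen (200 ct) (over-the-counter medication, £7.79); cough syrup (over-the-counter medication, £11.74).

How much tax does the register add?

£85.66

Canvas tote bag £14.15: other taxable items → 8.75% → £1.24
Basic car wash £22.12: labor services → 9.75% → £2.16
Dresser £583.47: furniture → 10% + 3.75% surcharge = 13.75% → £80.23
AA batteries (8-pack) £12.48: other taxable items → 8.75% → £1.09
Photo printing (20 prints) £9.64: labor services → 9.75% → £0.94
Acetaminophen (200 ct) £7.79: over-the-counter medication → 0% → £0.00
Cough syrup £11.74: over-the-counter medication → 0% → £0.00
Total tax = £1.24 + £2.16 + £80.23 + £1.09 + £0.94 = £85.66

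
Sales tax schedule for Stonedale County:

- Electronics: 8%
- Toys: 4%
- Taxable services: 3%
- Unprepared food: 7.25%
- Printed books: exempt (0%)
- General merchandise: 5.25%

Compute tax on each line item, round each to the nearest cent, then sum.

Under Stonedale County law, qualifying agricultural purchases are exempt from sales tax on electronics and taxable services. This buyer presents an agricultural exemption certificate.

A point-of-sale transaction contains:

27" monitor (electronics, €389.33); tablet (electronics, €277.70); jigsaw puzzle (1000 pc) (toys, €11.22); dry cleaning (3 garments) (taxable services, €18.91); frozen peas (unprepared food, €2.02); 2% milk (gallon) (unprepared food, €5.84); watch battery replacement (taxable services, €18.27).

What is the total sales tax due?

27" monitor €389.33: electronics, buyer-exempt → 0% → €0.00
Tablet €277.70: electronics, buyer-exempt → 0% → €0.00
Jigsaw puzzle (1000 pc) €11.22: toys → 4% → €0.45
Dry cleaning (3 garments) €18.91: taxable services, buyer-exempt → 0% → €0.00
Frozen peas €2.02: unprepared food → 7.25% → €0.15
2% milk (gallon) €5.84: unprepared food → 7.25% → €0.42
Watch battery replacement €18.27: taxable services, buyer-exempt → 0% → €0.00
Total tax = €0.45 + €0.15 + €0.42 = €1.02

€1.02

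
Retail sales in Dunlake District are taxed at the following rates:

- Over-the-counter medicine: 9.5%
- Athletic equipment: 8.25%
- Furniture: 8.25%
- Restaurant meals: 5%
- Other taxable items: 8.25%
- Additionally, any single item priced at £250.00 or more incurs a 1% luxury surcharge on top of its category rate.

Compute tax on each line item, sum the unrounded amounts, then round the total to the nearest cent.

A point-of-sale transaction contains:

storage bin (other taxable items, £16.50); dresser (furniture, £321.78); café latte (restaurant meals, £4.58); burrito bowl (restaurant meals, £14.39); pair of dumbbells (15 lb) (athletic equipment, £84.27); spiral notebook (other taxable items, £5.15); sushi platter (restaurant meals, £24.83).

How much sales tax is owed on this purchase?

£40.69

Storage bin £16.50: other taxable items → 8.25% → £1.36125
Dresser £321.78: furniture → 8.25% + 1% surcharge = 9.25% → £29.76465
Café latte £4.58: restaurant meals → 5% → £0.229
Burrito bowl £14.39: restaurant meals → 5% → £0.7195
Pair of dumbbells (15 lb) £84.27: athletic equipment → 8.25% → £6.952275
Spiral notebook £5.15: other taxable items → 8.25% → £0.424875
Sushi platter £24.83: restaurant meals → 5% → £1.2415
Unrounded tax sum = £40.69305 → £40.69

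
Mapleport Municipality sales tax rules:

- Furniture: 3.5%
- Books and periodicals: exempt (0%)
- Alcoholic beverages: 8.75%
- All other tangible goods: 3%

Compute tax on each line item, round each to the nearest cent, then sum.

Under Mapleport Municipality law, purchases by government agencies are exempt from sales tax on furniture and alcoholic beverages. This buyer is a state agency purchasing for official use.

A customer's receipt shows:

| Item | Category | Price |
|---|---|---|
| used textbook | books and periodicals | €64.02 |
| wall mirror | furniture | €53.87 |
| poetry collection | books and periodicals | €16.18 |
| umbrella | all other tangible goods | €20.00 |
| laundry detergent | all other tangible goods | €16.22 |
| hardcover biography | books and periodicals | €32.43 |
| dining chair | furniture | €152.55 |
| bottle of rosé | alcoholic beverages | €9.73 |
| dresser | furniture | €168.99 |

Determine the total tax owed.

€1.09

Used textbook €64.02: books and periodicals → 0% → €0.00
Wall mirror €53.87: furniture, buyer-exempt → 0% → €0.00
Poetry collection €16.18: books and periodicals → 0% → €0.00
Umbrella €20.00: all other tangible goods → 3% → €0.60
Laundry detergent €16.22: all other tangible goods → 3% → €0.49
Hardcover biography €32.43: books and periodicals → 0% → €0.00
Dining chair €152.55: furniture, buyer-exempt → 0% → €0.00
Bottle of rosé €9.73: alcoholic beverages, buyer-exempt → 0% → €0.00
Dresser €168.99: furniture, buyer-exempt → 0% → €0.00
Total tax = €0.60 + €0.49 = €1.09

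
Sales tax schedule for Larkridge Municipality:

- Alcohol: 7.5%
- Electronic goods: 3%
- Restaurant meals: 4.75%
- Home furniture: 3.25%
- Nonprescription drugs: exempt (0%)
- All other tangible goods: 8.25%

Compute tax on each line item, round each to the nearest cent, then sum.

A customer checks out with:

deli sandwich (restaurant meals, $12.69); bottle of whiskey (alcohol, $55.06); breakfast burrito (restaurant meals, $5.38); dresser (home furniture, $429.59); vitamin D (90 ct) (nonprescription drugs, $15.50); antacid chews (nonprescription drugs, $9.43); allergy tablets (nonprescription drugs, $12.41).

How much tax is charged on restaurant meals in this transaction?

Deli sandwich $12.69: restaurant meals → 4.75% → $0.60
Breakfast burrito $5.38: restaurant meals → 4.75% → $0.26
Tax on restaurant meals = $0.60 + $0.26 = $0.86

$0.86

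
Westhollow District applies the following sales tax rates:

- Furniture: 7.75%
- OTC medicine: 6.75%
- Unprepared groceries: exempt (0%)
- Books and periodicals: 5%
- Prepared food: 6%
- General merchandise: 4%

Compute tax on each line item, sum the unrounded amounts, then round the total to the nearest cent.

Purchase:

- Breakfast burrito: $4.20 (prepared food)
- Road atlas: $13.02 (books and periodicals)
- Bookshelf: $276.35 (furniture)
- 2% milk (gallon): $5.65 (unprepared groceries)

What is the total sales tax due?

Breakfast burrito $4.20: prepared food → 6% → $0.252
Road atlas $13.02: books and periodicals → 5% → $0.651
Bookshelf $276.35: furniture → 7.75% → $21.417125
2% milk (gallon) $5.65: unprepared groceries → 0% → $0.00
Unrounded tax sum = $22.320125 → $22.32

$22.32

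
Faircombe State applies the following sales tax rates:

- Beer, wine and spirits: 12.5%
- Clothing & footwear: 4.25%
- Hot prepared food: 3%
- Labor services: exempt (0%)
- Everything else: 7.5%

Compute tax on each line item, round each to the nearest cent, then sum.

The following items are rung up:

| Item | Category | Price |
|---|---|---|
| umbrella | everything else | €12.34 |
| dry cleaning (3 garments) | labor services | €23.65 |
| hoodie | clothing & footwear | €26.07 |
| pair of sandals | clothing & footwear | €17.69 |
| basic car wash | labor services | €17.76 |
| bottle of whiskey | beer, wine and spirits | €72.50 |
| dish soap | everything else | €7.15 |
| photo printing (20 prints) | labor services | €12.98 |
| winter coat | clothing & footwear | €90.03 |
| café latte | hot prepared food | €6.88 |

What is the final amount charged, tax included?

€303.48

Umbrella €12.34: everything else → 7.5% → €0.93
Dry cleaning (3 garments) €23.65: labor services → 0% → €0.00
Hoodie €26.07: clothing & footwear → 4.25% → €1.11
Pair of sandals €17.69: clothing & footwear → 4.25% → €0.75
Basic car wash €17.76: labor services → 0% → €0.00
Bottle of whiskey €72.50: beer, wine and spirits → 12.5% → €9.06
Dish soap €7.15: everything else → 7.5% → €0.54
Photo printing (20 prints) €12.98: labor services → 0% → €0.00
Winter coat €90.03: clothing & footwear → 4.25% → €3.83
Café latte €6.88: hot prepared food → 3% → €0.21
Subtotal = €287.05; tax = €16.43; total due = €303.48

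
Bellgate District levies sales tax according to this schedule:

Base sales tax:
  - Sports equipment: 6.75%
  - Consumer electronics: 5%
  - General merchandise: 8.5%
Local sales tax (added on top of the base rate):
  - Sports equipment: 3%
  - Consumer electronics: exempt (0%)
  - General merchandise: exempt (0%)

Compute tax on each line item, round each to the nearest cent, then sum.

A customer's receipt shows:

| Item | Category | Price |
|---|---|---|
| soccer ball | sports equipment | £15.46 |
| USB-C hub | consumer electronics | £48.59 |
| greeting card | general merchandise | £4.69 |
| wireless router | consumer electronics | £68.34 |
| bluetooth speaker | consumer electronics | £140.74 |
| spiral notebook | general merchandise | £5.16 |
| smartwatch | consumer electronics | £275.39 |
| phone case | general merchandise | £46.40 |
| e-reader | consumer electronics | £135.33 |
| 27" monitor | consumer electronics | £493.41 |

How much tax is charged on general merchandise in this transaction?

Greeting card £4.69: general merchandise → 8.5% + 0% local = 8.5% → £0.40
Spiral notebook £5.16: general merchandise → 8.5% + 0% local = 8.5% → £0.44
Phone case £46.40: general merchandise → 8.5% + 0% local = 8.5% → £3.94
Tax on general merchandise = £0.40 + £0.44 + £3.94 = £4.78

£4.78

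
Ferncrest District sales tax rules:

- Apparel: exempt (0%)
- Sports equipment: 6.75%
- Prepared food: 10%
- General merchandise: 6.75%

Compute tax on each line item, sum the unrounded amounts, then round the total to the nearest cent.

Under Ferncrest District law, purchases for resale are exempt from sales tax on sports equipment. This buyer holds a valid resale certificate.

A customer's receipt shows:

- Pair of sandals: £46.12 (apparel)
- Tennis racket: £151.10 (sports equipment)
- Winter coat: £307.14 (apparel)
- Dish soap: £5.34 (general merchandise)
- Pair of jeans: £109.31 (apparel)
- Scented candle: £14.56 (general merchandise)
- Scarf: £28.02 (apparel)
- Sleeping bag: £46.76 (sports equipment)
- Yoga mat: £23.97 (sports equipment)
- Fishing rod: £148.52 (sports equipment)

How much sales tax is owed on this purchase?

Pair of sandals £46.12: apparel → 0% → £0.00
Tennis racket £151.10: sports equipment, buyer-exempt → 0% → £0.00
Winter coat £307.14: apparel → 0% → £0.00
Dish soap £5.34: general merchandise → 6.75% → £0.36045
Pair of jeans £109.31: apparel → 0% → £0.00
Scented candle £14.56: general merchandise → 6.75% → £0.9828
Scarf £28.02: apparel → 0% → £0.00
Sleeping bag £46.76: sports equipment, buyer-exempt → 0% → £0.00
Yoga mat £23.97: sports equipment, buyer-exempt → 0% → £0.00
Fishing rod £148.52: sports equipment, buyer-exempt → 0% → £0.00
Unrounded tax sum = £1.34325 → £1.34

£1.34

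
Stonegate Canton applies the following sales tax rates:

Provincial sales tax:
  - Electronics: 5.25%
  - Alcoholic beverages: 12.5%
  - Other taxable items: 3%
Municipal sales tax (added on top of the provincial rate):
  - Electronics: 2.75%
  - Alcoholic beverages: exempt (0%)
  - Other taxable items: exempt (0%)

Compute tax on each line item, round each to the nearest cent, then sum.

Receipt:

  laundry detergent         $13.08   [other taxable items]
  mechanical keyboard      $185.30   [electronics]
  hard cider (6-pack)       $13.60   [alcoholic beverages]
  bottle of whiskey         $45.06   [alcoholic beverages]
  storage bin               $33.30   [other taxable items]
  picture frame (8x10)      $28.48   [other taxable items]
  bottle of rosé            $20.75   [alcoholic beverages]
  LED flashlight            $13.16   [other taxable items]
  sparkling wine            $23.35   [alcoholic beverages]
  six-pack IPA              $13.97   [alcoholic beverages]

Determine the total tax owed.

Laundry detergent $13.08: other taxable items → 3% + 0% municipal = 3% → $0.39
Mechanical keyboard $185.30: electronics → 5.25% + 2.75% municipal = 8% → $14.82
Hard cider (6-pack) $13.60: alcoholic beverages → 12.5% + 0% municipal = 12.5% → $1.70
Bottle of whiskey $45.06: alcoholic beverages → 12.5% + 0% municipal = 12.5% → $5.63
Storage bin $33.30: other taxable items → 3% + 0% municipal = 3% → $1.00
Picture frame (8x10) $28.48: other taxable items → 3% + 0% municipal = 3% → $0.85
Bottle of rosé $20.75: alcoholic beverages → 12.5% + 0% municipal = 12.5% → $2.59
LED flashlight $13.16: other taxable items → 3% + 0% municipal = 3% → $0.39
Sparkling wine $23.35: alcoholic beverages → 12.5% + 0% municipal = 12.5% → $2.92
Six-pack IPA $13.97: alcoholic beverages → 12.5% + 0% municipal = 12.5% → $1.75
Total tax = $0.39 + $14.82 + $1.70 + $5.63 + $1.00 + $0.85 + $2.59 + $0.39 + $2.92 + $1.75 = $32.04

$32.04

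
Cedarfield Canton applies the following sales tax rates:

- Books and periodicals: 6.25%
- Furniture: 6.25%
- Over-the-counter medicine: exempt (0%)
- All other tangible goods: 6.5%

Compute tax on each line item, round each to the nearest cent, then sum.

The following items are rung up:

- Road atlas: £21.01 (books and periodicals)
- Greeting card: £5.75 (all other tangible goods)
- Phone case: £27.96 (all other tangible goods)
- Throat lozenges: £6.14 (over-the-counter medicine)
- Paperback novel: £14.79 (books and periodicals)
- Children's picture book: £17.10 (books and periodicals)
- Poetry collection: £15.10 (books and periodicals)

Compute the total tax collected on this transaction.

Road atlas £21.01: books and periodicals → 6.25% → £1.31
Greeting card £5.75: all other tangible goods → 6.5% → £0.37
Phone case £27.96: all other tangible goods → 6.5% → £1.82
Throat lozenges £6.14: over-the-counter medicine → 0% → £0.00
Paperback novel £14.79: books and periodicals → 6.25% → £0.92
Children's picture book £17.10: books and periodicals → 6.25% → £1.07
Poetry collection £15.10: books and periodicals → 6.25% → £0.94
Total tax = £1.31 + £0.37 + £1.82 + £0.92 + £1.07 + £0.94 = £6.43

£6.43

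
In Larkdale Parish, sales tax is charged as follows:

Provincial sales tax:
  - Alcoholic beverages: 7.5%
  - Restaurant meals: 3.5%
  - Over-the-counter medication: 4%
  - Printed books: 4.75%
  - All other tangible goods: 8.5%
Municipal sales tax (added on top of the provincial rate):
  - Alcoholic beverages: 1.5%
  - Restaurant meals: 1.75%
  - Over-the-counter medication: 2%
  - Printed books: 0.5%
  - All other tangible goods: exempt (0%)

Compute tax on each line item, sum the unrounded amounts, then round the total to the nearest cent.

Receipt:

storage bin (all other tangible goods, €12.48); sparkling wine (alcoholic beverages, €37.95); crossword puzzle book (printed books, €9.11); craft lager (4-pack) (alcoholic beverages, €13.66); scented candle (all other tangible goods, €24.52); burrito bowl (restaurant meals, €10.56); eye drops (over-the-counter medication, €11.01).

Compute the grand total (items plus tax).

€128.77

Storage bin €12.48: all other tangible goods → 8.5% + 0% municipal = 8.5% → €1.0608
Sparkling wine €37.95: alcoholic beverages → 7.5% + 1.5% municipal = 9% → €3.4155
Crossword puzzle book €9.11: printed books → 4.75% + 0.5% municipal = 5.25% → €0.478275
Craft lager (4-pack) €13.66: alcoholic beverages → 7.5% + 1.5% municipal = 9% → €1.2294
Scented candle €24.52: all other tangible goods → 8.5% + 0% municipal = 8.5% → €2.0842
Burrito bowl €10.56: restaurant meals → 3.5% + 1.75% municipal = 5.25% → €0.5544
Eye drops €11.01: over-the-counter medication → 4% + 2% municipal = 6% → €0.6606
Subtotal = €119.29; unrounded tax = €9.483175 → €9.48; total due = €128.77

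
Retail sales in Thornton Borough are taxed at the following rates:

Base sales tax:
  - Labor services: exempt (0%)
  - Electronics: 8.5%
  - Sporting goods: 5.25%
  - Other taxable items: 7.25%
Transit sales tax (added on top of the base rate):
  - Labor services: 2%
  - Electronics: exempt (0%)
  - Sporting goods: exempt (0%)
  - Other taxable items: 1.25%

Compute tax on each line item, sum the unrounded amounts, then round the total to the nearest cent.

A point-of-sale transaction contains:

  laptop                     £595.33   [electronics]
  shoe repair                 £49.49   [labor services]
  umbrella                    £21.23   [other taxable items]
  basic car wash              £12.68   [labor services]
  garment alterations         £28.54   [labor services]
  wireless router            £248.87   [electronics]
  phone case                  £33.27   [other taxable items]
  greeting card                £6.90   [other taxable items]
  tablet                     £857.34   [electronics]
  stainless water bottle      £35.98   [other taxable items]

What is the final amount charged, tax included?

Laptop £595.33: electronics → 8.5% + 0% transit = 8.5% → £50.60305
Shoe repair £49.49: labor services → 0% + 2% transit = 2% → £0.9898
Umbrella £21.23: other taxable items → 7.25% + 1.25% transit = 8.5% → £1.80455
Basic car wash £12.68: labor services → 0% + 2% transit = 2% → £0.2536
Garment alterations £28.54: labor services → 0% + 2% transit = 2% → £0.5708
Wireless router £248.87: electronics → 8.5% + 0% transit = 8.5% → £21.15395
Phone case £33.27: other taxable items → 7.25% + 1.25% transit = 8.5% → £2.82795
Greeting card £6.90: other taxable items → 7.25% + 1.25% transit = 8.5% → £0.5865
Tablet £857.34: electronics → 8.5% + 0% transit = 8.5% → £72.8739
Stainless water bottle £35.98: other taxable items → 7.25% + 1.25% transit = 8.5% → £3.0583
Subtotal = £1889.63; unrounded tax = £154.7224 → £154.72; total due = £2044.35

£2044.35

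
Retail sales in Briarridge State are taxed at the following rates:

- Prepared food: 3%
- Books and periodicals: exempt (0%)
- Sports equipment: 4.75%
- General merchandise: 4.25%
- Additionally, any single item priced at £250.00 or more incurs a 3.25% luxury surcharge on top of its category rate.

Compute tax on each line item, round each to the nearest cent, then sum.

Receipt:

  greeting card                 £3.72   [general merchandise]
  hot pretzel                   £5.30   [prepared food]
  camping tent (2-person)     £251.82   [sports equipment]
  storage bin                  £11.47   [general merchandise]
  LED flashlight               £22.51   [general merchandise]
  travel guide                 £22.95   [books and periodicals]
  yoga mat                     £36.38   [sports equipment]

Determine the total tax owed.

£23.65

Greeting card £3.72: general merchandise → 4.25% → £0.16
Hot pretzel £5.30: prepared food → 3% → £0.16
Camping tent (2-person) £251.82: sports equipment → 4.75% + 3.25% surcharge = 8% → £20.15
Storage bin £11.47: general merchandise → 4.25% → £0.49
LED flashlight £22.51: general merchandise → 4.25% → £0.96
Travel guide £22.95: books and periodicals → 0% → £0.00
Yoga mat £36.38: sports equipment → 4.75% → £1.73
Total tax = £0.16 + £0.16 + £20.15 + £0.49 + £0.96 + £1.73 = £23.65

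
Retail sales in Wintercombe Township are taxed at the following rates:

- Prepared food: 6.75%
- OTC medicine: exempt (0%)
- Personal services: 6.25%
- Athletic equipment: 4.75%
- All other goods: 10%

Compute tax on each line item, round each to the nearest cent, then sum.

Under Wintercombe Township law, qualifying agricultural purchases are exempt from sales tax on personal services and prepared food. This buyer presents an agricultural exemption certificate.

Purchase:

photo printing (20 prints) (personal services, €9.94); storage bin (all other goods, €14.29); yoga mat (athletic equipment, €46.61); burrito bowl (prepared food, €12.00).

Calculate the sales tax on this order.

Photo printing (20 prints) €9.94: personal services, buyer-exempt → 0% → €0.00
Storage bin €14.29: all other goods → 10% → €1.43
Yoga mat €46.61: athletic equipment → 4.75% → €2.21
Burrito bowl €12.00: prepared food, buyer-exempt → 0% → €0.00
Total tax = €1.43 + €2.21 = €3.64

€3.64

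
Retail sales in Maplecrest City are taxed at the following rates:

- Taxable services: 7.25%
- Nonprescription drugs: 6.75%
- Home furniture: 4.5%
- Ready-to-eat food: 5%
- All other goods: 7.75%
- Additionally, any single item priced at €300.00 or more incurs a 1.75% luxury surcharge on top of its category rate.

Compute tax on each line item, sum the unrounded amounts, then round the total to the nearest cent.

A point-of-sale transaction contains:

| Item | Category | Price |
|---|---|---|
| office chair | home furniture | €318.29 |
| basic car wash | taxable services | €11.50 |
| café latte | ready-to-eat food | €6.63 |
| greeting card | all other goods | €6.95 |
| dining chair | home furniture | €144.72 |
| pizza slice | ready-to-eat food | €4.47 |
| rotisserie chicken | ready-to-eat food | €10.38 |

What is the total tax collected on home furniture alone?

€26.41

Office chair €318.29: home furniture → 4.5% + 1.75% surcharge = 6.25% → €19.893125
Dining chair €144.72: home furniture → 4.5% → €6.5124
Tax on home furniture: unrounded sum = €26.405525 → €26.41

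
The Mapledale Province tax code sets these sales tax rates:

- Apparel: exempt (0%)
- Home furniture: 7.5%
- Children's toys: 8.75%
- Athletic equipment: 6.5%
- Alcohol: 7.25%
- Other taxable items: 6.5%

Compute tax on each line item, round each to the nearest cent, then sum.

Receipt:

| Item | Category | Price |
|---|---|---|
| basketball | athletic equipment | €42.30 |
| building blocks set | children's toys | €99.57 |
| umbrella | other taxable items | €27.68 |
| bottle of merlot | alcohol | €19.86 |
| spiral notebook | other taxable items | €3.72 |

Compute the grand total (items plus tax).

€208.07

Basketball €42.30: athletic equipment → 6.5% → €2.75
Building blocks set €99.57: children's toys → 8.75% → €8.71
Umbrella €27.68: other taxable items → 6.5% → €1.80
Bottle of merlot €19.86: alcohol → 7.25% → €1.44
Spiral notebook €3.72: other taxable items → 6.5% → €0.24
Subtotal = €193.13; tax = €14.94; total due = €208.07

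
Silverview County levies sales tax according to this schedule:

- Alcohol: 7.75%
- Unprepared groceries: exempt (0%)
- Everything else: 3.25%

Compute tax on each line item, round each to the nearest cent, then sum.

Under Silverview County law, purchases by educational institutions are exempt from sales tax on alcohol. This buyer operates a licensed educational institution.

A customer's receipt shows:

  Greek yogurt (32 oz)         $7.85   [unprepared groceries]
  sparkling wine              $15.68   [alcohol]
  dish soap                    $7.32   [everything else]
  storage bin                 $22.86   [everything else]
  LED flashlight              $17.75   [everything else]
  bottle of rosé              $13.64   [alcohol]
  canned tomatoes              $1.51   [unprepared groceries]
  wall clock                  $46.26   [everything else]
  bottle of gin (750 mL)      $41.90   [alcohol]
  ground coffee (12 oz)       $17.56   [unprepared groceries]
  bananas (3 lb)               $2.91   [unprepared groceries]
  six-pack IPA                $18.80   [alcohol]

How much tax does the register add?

$3.06

Greek yogurt (32 oz) $7.85: unprepared groceries → 0% → $0.00
Sparkling wine $15.68: alcohol, buyer-exempt → 0% → $0.00
Dish soap $7.32: everything else → 3.25% → $0.24
Storage bin $22.86: everything else → 3.25% → $0.74
LED flashlight $17.75: everything else → 3.25% → $0.58
Bottle of rosé $13.64: alcohol, buyer-exempt → 0% → $0.00
Canned tomatoes $1.51: unprepared groceries → 0% → $0.00
Wall clock $46.26: everything else → 3.25% → $1.50
Bottle of gin (750 mL) $41.90: alcohol, buyer-exempt → 0% → $0.00
Ground coffee (12 oz) $17.56: unprepared groceries → 0% → $0.00
Bananas (3 lb) $2.91: unprepared groceries → 0% → $0.00
Six-pack IPA $18.80: alcohol, buyer-exempt → 0% → $0.00
Total tax = $0.24 + $0.74 + $0.58 + $1.50 = $3.06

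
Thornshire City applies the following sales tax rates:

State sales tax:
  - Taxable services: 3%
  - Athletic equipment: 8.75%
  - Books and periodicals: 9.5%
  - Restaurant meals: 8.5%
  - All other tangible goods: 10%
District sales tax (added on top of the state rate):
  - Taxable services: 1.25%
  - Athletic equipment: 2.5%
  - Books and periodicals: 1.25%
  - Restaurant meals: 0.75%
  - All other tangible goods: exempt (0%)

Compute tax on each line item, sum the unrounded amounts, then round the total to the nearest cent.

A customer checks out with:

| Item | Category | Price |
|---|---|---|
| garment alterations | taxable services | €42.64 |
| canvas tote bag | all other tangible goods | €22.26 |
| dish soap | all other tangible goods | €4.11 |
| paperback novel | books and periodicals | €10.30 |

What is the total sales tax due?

Garment alterations €42.64: taxable services → 3% + 1.25% district = 4.25% → €1.8122
Canvas tote bag €22.26: all other tangible goods → 10% + 0% district = 10% → €2.226
Dish soap €4.11: all other tangible goods → 10% + 0% district = 10% → €0.411
Paperback novel €10.30: books and periodicals → 9.5% + 1.25% district = 10.75% → €1.10725
Unrounded tax sum = €5.55645 → €5.56

€5.56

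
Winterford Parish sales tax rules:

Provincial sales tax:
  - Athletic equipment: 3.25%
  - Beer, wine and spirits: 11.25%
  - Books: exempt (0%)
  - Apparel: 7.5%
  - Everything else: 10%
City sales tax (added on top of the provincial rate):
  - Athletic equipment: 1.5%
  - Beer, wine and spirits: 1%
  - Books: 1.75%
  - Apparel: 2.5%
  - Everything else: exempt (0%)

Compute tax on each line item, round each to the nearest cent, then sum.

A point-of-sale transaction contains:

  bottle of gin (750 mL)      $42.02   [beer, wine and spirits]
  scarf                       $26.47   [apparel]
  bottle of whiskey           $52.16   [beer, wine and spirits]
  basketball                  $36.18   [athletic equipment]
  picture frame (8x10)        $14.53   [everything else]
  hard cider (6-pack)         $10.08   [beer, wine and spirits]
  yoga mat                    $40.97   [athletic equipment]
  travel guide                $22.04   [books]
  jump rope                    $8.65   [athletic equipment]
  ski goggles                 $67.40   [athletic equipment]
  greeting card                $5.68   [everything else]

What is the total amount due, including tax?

$351.29

Bottle of gin (750 mL) $42.02: beer, wine and spirits → 11.25% + 1% city = 12.25% → $5.15
Scarf $26.47: apparel → 7.5% + 2.5% city = 10% → $2.65
Bottle of whiskey $52.16: beer, wine and spirits → 11.25% + 1% city = 12.25% → $6.39
Basketball $36.18: athletic equipment → 3.25% + 1.5% city = 4.75% → $1.72
Picture frame (8x10) $14.53: everything else → 10% + 0% city = 10% → $1.45
Hard cider (6-pack) $10.08: beer, wine and spirits → 11.25% + 1% city = 12.25% → $1.23
Yoga mat $40.97: athletic equipment → 3.25% + 1.5% city = 4.75% → $1.95
Travel guide $22.04: books → 0% + 1.75% city = 1.75% → $0.39
Jump rope $8.65: athletic equipment → 3.25% + 1.5% city = 4.75% → $0.41
Ski goggles $67.40: athletic equipment → 3.25% + 1.5% city = 4.75% → $3.20
Greeting card $5.68: everything else → 10% + 0% city = 10% → $0.57
Subtotal = $326.18; tax = $25.11; total due = $351.29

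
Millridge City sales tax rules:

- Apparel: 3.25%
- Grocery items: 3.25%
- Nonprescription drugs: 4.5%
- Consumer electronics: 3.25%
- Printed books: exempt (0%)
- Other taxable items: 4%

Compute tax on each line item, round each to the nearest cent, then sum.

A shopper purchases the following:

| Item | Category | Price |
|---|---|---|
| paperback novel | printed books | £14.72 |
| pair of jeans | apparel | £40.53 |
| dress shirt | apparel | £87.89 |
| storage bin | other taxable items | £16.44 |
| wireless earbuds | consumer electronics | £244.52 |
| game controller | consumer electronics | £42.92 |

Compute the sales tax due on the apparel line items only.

£4.18

Pair of jeans £40.53: apparel → 3.25% → £1.32
Dress shirt £87.89: apparel → 3.25% → £2.86
Tax on apparel = £1.32 + £2.86 = £4.18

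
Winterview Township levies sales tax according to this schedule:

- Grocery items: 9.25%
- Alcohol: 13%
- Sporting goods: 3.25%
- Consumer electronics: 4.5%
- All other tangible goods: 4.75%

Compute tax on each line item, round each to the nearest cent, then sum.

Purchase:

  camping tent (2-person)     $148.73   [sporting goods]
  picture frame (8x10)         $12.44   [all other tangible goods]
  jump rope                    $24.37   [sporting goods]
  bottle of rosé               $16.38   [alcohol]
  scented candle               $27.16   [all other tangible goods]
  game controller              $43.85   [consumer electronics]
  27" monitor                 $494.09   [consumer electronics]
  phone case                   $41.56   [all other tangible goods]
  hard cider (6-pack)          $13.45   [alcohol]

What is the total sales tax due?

Camping tent (2-person) $148.73: sporting goods → 3.25% → $4.83
Picture frame (8x10) $12.44: all other tangible goods → 4.75% → $0.59
Jump rope $24.37: sporting goods → 3.25% → $0.79
Bottle of rosé $16.38: alcohol → 13% → $2.13
Scented candle $27.16: all other tangible goods → 4.75% → $1.29
Game controller $43.85: consumer electronics → 4.5% → $1.97
27" monitor $494.09: consumer electronics → 4.5% → $22.23
Phone case $41.56: all other tangible goods → 4.75% → $1.97
Hard cider (6-pack) $13.45: alcohol → 13% → $1.75
Total tax = $4.83 + $0.59 + $0.79 + $2.13 + $1.29 + $1.97 + $22.23 + $1.97 + $1.75 = $37.55

$37.55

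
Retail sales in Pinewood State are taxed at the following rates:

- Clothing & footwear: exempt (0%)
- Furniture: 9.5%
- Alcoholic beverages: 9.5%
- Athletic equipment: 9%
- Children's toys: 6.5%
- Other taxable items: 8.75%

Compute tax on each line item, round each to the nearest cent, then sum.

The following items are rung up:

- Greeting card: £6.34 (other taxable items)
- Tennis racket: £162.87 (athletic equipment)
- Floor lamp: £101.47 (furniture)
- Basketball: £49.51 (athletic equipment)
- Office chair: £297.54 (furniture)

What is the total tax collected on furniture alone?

£37.91

Floor lamp £101.47: furniture → 9.5% → £9.64
Office chair £297.54: furniture → 9.5% → £28.27
Tax on furniture = £9.64 + £28.27 = £37.91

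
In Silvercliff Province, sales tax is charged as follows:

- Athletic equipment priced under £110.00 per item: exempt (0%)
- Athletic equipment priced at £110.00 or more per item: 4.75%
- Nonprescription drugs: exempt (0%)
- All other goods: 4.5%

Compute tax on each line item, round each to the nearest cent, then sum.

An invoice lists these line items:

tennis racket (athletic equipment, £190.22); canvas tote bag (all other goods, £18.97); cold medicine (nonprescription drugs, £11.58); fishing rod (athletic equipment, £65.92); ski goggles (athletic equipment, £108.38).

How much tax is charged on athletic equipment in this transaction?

£9.04

Tennis racket £190.22: athletic equipment, £110.00 or more → 4.75% → £9.04
Fishing rod £65.92: athletic equipment, under £110.00 → 0% → £0.00
Ski goggles £108.38: athletic equipment, under £110.00 → 0% → £0.00
Tax on athletic equipment = £9.04 + £0.00 + £0.00 = £9.04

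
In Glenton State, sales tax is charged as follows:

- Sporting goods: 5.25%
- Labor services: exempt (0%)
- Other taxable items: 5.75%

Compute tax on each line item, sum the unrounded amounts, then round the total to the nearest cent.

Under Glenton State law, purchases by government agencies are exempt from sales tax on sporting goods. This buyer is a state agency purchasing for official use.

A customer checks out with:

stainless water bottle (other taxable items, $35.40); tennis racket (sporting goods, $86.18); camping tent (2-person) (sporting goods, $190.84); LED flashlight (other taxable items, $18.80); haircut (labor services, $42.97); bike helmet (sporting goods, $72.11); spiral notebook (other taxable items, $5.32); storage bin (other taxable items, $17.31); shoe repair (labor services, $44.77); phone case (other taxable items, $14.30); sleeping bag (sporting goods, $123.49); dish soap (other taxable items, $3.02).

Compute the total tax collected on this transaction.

$5.41

Stainless water bottle $35.40: other taxable items → 5.75% → $2.0355
Tennis racket $86.18: sporting goods, buyer-exempt → 0% → $0.00
Camping tent (2-person) $190.84: sporting goods, buyer-exempt → 0% → $0.00
LED flashlight $18.80: other taxable items → 5.75% → $1.081
Haircut $42.97: labor services → 0% → $0.00
Bike helmet $72.11: sporting goods, buyer-exempt → 0% → $0.00
Spiral notebook $5.32: other taxable items → 5.75% → $0.3059
Storage bin $17.31: other taxable items → 5.75% → $0.995325
Shoe repair $44.77: labor services → 0% → $0.00
Phone case $14.30: other taxable items → 5.75% → $0.82225
Sleeping bag $123.49: sporting goods, buyer-exempt → 0% → $0.00
Dish soap $3.02: other taxable items → 5.75% → $0.17365
Unrounded tax sum = $5.413625 → $5.41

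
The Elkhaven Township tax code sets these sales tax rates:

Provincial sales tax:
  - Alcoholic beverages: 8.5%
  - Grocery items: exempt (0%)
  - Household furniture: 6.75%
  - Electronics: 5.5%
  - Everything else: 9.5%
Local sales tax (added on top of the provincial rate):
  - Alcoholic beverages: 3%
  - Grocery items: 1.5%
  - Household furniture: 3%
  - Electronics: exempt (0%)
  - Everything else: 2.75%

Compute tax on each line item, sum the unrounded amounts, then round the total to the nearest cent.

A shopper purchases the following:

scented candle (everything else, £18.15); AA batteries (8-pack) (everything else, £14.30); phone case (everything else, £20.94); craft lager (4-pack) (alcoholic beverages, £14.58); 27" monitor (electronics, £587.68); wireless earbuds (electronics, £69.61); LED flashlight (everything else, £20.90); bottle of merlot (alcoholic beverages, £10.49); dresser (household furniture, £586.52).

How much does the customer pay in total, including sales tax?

Scented candle £18.15: everything else → 9.5% + 2.75% local = 12.25% → £2.223375
AA batteries (8-pack) £14.30: everything else → 9.5% + 2.75% local = 12.25% → £1.75175
Phone case £20.94: everything else → 9.5% + 2.75% local = 12.25% → £2.56515
Craft lager (4-pack) £14.58: alcoholic beverages → 8.5% + 3% local = 11.5% → £1.6767
27" monitor £587.68: electronics → 5.5% + 0% local = 5.5% → £32.3224
Wireless earbuds £69.61: electronics → 5.5% + 0% local = 5.5% → £3.82855
LED flashlight £20.90: everything else → 9.5% + 2.75% local = 12.25% → £2.56025
Bottle of merlot £10.49: alcoholic beverages → 8.5% + 3% local = 11.5% → £1.20635
Dresser £586.52: household furniture → 6.75% + 3% local = 9.75% → £57.1857
Subtotal = £1343.17; unrounded tax = £105.320225 → £105.32; total due = £1448.49

£1448.49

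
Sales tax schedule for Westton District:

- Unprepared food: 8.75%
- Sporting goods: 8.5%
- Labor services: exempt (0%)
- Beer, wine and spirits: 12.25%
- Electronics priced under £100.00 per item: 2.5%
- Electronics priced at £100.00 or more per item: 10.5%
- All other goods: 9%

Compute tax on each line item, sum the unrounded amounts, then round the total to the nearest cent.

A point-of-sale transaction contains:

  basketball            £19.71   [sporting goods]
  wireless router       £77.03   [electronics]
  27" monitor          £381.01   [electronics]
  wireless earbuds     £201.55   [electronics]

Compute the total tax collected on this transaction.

£64.77

Basketball £19.71: sporting goods → 8.5% → £1.67535
Wireless router £77.03: electronics, under £100.00 → 2.5% → £1.92575
27" monitor £381.01: electronics, £100.00 or more → 10.5% → £40.00605
Wireless earbuds £201.55: electronics, £100.00 or more → 10.5% → £21.16275
Unrounded tax sum = £64.7699 → £64.77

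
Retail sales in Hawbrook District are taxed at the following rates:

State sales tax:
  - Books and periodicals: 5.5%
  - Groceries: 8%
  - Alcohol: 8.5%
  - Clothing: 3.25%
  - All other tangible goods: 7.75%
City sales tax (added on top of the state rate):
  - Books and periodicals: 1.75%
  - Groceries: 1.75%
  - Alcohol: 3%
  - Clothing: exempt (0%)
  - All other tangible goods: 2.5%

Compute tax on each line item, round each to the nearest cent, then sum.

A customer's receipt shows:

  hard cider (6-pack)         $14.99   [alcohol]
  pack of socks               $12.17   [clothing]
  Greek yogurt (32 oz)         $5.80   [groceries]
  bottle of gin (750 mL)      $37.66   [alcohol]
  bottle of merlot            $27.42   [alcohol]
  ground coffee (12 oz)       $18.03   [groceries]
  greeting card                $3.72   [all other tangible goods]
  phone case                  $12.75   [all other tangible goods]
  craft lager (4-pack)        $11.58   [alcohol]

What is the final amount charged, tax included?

$159.07

Hard cider (6-pack) $14.99: alcohol → 8.5% + 3% city = 11.5% → $1.72
Pack of socks $12.17: clothing → 3.25% + 0% city = 3.25% → $0.40
Greek yogurt (32 oz) $5.80: groceries → 8% + 1.75% city = 9.75% → $0.57
Bottle of gin (750 mL) $37.66: alcohol → 8.5% + 3% city = 11.5% → $4.33
Bottle of merlot $27.42: alcohol → 8.5% + 3% city = 11.5% → $3.15
Ground coffee (12 oz) $18.03: groceries → 8% + 1.75% city = 9.75% → $1.76
Greeting card $3.72: all other tangible goods → 7.75% + 2.5% city = 10.25% → $0.38
Phone case $12.75: all other tangible goods → 7.75% + 2.5% city = 10.25% → $1.31
Craft lager (4-pack) $11.58: alcohol → 8.5% + 3% city = 11.5% → $1.33
Subtotal = $144.12; tax = $14.95; total due = $159.07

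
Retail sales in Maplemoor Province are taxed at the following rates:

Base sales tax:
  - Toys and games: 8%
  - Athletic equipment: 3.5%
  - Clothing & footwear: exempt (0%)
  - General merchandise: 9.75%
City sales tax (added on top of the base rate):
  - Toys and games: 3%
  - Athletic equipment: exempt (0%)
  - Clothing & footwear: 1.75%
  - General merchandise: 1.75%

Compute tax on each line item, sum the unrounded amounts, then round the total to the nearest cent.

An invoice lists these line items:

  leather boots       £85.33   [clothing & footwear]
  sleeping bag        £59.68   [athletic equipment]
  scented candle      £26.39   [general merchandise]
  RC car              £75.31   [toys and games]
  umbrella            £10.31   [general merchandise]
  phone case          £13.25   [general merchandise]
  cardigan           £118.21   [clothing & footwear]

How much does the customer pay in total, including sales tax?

Leather boots £85.33: clothing & footwear → 0% + 1.75% city = 1.75% → £1.493275
Sleeping bag £59.68: athletic equipment → 3.5% + 0% city = 3.5% → £2.0888
Scented candle £26.39: general merchandise → 9.75% + 1.75% city = 11.5% → £3.03485
RC car £75.31: toys and games → 8% + 3% city = 11% → £8.2841
Umbrella £10.31: general merchandise → 9.75% + 1.75% city = 11.5% → £1.18565
Phone case £13.25: general merchandise → 9.75% + 1.75% city = 11.5% → £1.52375
Cardigan £118.21: clothing & footwear → 0% + 1.75% city = 1.75% → £2.068675
Subtotal = £388.48; unrounded tax = £19.6791 → £19.68; total due = £408.16

£408.16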